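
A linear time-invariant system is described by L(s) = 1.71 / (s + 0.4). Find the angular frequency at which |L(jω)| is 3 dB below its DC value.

For a single-pole low-pass, the −3 dB point is at the pole: ω = 0.4 rad/s.

0.4 rad/s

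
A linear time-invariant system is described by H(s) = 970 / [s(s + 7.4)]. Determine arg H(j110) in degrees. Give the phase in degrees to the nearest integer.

-176 deg

∠(j110 + 7.4) = arctan(110/7.4) = 86.15°
∠(j110) = 90.00°
∠H(j110) = − (86.15° + 90.00°) = -176.15°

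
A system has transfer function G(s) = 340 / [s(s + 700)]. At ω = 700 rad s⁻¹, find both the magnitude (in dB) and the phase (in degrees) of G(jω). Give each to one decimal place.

|j700 + 700| = √(700² + 700²) = 989.9
|j700| = 700
|G(j700)| = 340 / (989.9 × 700) = 0.00049065
20 log₁₀(0.00049065) = -66.18 dB
∠(j700 + 700) = arctan(700/700) = 45.00°
∠(j700) = 90.00°
∠G(j700) = − (45.00° + 90.00°) = -135.00°

|G| = -66.2 dB, ∠G = -135.0 deg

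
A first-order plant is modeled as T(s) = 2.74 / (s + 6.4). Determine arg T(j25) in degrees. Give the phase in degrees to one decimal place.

∠(j25 + 6.4) = arctan(25/6.4) = 75.64°
∠T(j25) = −75.64° = -75.64°

-75.6°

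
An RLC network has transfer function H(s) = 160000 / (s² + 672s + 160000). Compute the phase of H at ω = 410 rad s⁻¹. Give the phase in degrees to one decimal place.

∠[(j410)² + 672(j410) + 160000] = ∠[-8100 + j2.7552e+05] = 91.68°
∠H(j410) = −91.68° = -91.68°

-91.7 deg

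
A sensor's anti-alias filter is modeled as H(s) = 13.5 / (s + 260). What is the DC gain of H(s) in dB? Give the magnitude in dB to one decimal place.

-25.7 dB

H(0) = 13.5 / 260 = 0.051923
20 log₁₀(0.051923) = -25.69 dB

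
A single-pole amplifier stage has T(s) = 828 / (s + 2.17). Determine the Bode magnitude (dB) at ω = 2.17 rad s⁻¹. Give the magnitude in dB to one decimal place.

48.6 dB

|j2.17 + 2.17| = √(2.17² + 2.17²) = 3.069
|T(j2.17)| = 828 / 3.069 = 269.81
20 log₁₀(269.81) = 48.62 dB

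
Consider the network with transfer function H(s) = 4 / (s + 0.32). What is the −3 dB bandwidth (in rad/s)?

0.32 rad/s

For a single-pole low-pass, the −3 dB point is at the pole: ω = 0.32 rad/s.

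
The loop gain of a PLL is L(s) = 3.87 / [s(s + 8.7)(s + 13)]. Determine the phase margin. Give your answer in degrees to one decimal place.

89.6°

Gain crossover: |L(jω)| = 1 at ω ≈ 0.0342 rad/sec.
∠L(j0.0342) = −90° − arctan(0.0342/8.7) − arctan(0.0342/13) ≈ -90.38°
PM = 180° + (-90.38°) = 89.62°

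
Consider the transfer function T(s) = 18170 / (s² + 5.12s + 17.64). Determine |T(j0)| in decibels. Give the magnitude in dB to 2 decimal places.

60.26 dB

T(0) = 18170 / 17.64 = 1030
20 log₁₀(1030) = 60.257 dB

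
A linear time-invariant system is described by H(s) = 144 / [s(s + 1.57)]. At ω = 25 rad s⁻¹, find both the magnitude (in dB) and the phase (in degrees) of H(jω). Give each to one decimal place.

|j25 + 1.57| = √(25² + 1.57²) = 25.05
|j25| = 25
|H(j25)| = 144 / (25.05 × 25) = 0.22995
20 log₁₀(0.22995) = -12.77 dB
∠(j25 + 1.57) = arctan(25/1.57) = 86.41°
∠(j25) = 90.00°
∠H(j25) = − (86.41° + 90.00°) = -176.41°

|H| = -12.8 dB, ∠H = -176.4°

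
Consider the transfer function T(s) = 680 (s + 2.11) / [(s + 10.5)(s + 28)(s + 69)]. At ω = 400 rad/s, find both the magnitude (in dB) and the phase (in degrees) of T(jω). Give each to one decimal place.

|j400 + 2.11| = √(400² + 2.11²) = 400
|j400 + 10.5| = √(400² + 10.5²) = 400.1
|j400 + 28| = √(400² + 28²) = 401
|j400 + 69| = √(400² + 69²) = 405.9
|T(j400)| = 680 × 400 / (400.1 × 401 × 405.9) = 0.0041765
20 log₁₀(0.0041765) = -47.58 dB
∠(j400 + 2.11) = arctan(400/2.11) = 89.70°
∠(j400 + 10.5) = arctan(400/10.5) = 88.50°
∠(j400 + 28) = arctan(400/28) = 86.00°
∠(j400 + 69) = arctan(400/69) = 80.21°
∠T(j400) = 89.70° − (88.50° + 86.00° + 80.21°) = -165.01°

|T| = -47.6 dB, ∠T = -165.0°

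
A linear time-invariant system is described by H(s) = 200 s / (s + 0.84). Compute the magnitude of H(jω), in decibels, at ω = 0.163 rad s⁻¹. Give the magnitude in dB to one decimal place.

|j0.163| = 0.163
|j0.163 + 0.84| = √(0.163² + 0.84²) = 0.8557
|H(j0.163)| = 200 × 0.163 / 0.8557 = 38.099
20 log₁₀(38.099) = 31.62 dB

31.6 dB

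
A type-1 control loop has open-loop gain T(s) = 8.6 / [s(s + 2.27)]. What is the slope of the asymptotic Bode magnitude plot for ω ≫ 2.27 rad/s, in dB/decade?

-40 dB/decade

With 0 zeros and 2 poles, the high-frequency asymptotic slope is 20 × (0 − 2) = -40 dB/decade.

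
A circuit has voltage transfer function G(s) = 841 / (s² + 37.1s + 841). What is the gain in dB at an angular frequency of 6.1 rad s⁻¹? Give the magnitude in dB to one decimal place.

|(j6.1)² + 37.1(j6.1) + 841| = |803.79 + j226.31| = 835
|G(j6.1)| = 841 / 835 = 1.0071
20 log₁₀(1.0071) = 0.06 dB

0.1 dB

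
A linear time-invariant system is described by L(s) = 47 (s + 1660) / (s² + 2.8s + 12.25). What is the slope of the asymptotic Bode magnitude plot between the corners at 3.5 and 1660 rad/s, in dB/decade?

-40 dB/decade

In this band the factors already past their corner are: complex pole pair at ωₙ ≈ 3.5; net slope = -40 dB/decade.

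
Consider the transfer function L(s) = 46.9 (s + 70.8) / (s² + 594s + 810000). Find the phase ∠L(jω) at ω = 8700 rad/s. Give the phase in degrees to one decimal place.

∠(j8700 + 70.8) = arctan(8700/70.8) = 89.53°
∠[(j8700)² + 594(j8700) + 810000] = ∠[-7.488e+07 + j5.1678e+06] = 176.05°
∠L(j8700) = 89.53° − 176.05° = -86.52°

-86.5°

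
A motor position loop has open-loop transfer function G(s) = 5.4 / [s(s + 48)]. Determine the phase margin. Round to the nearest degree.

90°

Gain crossover: |G(jω)| = 1 at ω ≈ 0.112 rad/sec.
∠G(j0.112) = −90° − arctan(0.112/48) ≈ -90.13°
PM = 180° + (-90.13°) = 89.87°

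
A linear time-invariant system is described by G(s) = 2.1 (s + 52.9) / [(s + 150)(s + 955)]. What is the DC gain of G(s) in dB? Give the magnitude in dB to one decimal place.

-62.2 dB

G(0) = 2.1 × 52.9 / (150 × 955) = 0.0007755
20 log₁₀(0.0007755) = -62.21 dB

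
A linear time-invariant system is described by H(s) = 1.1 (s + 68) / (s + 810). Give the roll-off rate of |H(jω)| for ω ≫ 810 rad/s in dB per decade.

0 dB/decade

With 1 zero and 1 pole, the high-frequency asymptotic slope is 20 × (1 − 1) = 0 dB/decade.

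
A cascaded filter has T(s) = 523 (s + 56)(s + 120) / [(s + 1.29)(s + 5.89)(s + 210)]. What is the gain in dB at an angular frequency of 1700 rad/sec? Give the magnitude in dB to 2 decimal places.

-10.28 dB

|j1700 + 56| = √(1700² + 56²) = 1701
|j1700 + 120| = √(1700² + 120²) = 1704
|j1700 + 1.29| = √(1700² + 1.29²) = 1700
|j1700 + 5.89| = √(1700² + 5.89²) = 1700
|j1700 + 210| = √(1700² + 210²) = 1713
|T(j1700)| = 523 × 1701 × 1704 / (1700 × 1700 × 1713) = 0.30625
20 log₁₀(0.30625) = -10.278 dB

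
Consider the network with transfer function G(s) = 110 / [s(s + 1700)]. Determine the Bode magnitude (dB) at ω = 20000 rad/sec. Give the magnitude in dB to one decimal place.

|j20000 + 1700| = √(20000² + 1700²) = 2.007e+04
|j20000| = 2e+04
|G(j20000)| = 110 / (2.007e+04 × 2e+04) = 2.7401e-07
20 log₁₀(2.7401e-07) = -131.24 dB

-131.2 dB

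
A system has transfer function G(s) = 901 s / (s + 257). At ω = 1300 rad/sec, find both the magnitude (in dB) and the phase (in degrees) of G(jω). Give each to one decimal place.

|G| = 58.9 dB, ∠G = 11.2°

|j1300| = 1300
|j1300 + 257| = √(1300² + 257²) = 1325
|G(j1300)| = 901 × 1300 / 1325 = 883.89
20 log₁₀(883.89) = 58.93 dB
∠(j1300) = 90.00°
∠(j1300 + 257) = arctan(1300/257) = 78.82°
∠G(j1300) = 90.00° − 78.82° = 11.18°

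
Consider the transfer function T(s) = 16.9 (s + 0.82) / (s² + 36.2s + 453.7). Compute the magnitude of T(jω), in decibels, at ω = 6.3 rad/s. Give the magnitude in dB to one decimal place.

|j6.3 + 0.82| = √(6.3² + 0.82²) = 6.353
|(j6.3)² + 36.2(j6.3) + 453.7| = |414.01 + j228.06| = 472.7
|T(j6.3)| = 16.9 × 6.353 / 472.7 = 0.22715
20 log₁₀(0.22715) = -12.87 dB

-12.9 dB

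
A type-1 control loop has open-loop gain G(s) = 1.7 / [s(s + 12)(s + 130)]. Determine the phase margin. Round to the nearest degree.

90°

Gain crossover: |G(jω)| = 1 at ω ≈ 0.00109 rad/sec.
∠G(j0.00109) = −90° − arctan(0.00109/12) − arctan(0.00109/130) ≈ -90.01°
PM = 180° + (-90.01°) = 89.99°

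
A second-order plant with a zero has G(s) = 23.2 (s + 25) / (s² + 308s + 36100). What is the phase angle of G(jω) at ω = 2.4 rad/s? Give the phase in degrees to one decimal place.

4.3°

∠(j2.4 + 25) = arctan(2.4/25) = 5.48°
∠[(j2.4)² + 308(j2.4) + 36100] = ∠[36094 + j739.2] = 1.17°
∠G(j2.4) = 5.48° − 1.17° = 4.31°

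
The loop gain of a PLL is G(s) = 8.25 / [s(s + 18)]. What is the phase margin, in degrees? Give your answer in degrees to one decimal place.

Gain crossover: |G(jω)| = 1 at ω ≈ 0.458 rad/sec.
∠G(j0.458) = −90° − arctan(0.458/18) ≈ -91.46°
PM = 180° + (-91.46°) = 88.54°

88.5°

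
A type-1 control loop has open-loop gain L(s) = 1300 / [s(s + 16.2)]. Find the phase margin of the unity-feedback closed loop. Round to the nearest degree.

25 deg

Gain crossover: |L(jω)| = 1 at ω ≈ 34.3 rad s⁻¹.
∠L(j34.3) = −90° − arctan(34.3/16.2) ≈ -154.71°
PM = 180° + (-154.71°) = 25.29°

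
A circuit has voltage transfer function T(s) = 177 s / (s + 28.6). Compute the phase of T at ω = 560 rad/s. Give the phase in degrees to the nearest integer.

∠(j560) = 90.00°
∠(j560 + 28.6) = arctan(560/28.6) = 87.08°
∠T(j560) = 90.00° − 87.08° = 2.92°

3°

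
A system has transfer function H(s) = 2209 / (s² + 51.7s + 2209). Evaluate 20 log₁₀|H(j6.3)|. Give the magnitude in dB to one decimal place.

0.1 dB

|(j6.3)² + 51.7(j6.3) + 2209| = |2169.3 + j325.71| = 2194
|H(j6.3)| = 2209 / 2194 = 1.007
20 log₁₀(1.007) = 0.06 dB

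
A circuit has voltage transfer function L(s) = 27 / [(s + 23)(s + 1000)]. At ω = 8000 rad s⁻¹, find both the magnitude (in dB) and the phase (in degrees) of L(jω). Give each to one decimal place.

|j8000 + 23| = √(8000² + 23²) = 8000
|j8000 + 1000| = √(8000² + 1000²) = 8062
|L(j8000)| = 27 / (8000 × 8062) = 4.1862e-07
20 log₁₀(4.1862e-07) = -127.56 dB
∠(j8000 + 23) = arctan(8000/23) = 89.84°
∠(j8000 + 1000) = arctan(8000/1000) = 82.87°
∠L(j8000) = − (89.84° + 82.87°) = -172.71°

|L| = -127.6 dB, ∠L = -172.7°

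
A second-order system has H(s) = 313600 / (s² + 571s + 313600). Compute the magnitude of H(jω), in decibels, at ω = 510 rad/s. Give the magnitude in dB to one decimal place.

0.5 dB

|(j510)² + 571(j510) + 313600| = |53500 + j2.9121e+05| = 2.961e+05
|H(j510)| = 313600 / 2.961e+05 = 1.0592
20 log₁₀(1.0592) = 0.50 dB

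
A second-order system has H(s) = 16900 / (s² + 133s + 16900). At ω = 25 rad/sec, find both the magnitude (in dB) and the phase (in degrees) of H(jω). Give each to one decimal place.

|H| = 0.1 dB, ∠H = -11.5°

|(j25)² + 133(j25) + 16900| = |16275 + j3325| = 1.661e+04
|H(j25)| = 16900 / 1.661e+04 = 1.0174
20 log₁₀(1.0174) = 0.15 dB
∠[(j25)² + 133(j25) + 16900] = ∠[16275 + j3325] = 11.55°
∠H(j25) = −11.55° = -11.55°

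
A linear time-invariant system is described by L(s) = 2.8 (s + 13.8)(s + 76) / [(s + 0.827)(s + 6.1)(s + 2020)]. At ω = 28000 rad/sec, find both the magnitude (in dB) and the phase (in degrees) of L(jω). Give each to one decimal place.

|j28000 + 13.8| = √(28000² + 13.8²) = 2.8e+04
|j28000 + 76| = √(28000² + 76²) = 2.8e+04
|j28000 + 0.827| = √(28000² + 0.827²) = 2.8e+04
|j28000 + 6.1| = √(28000² + 6.1²) = 2.8e+04
|j28000 + 2020| = √(28000² + 2020²) = 2.807e+04
|L(j28000)| = 2.8 × 2.8e+04 × 2.8e+04 / (2.8e+04 × 2.8e+04 × 2.807e+04) = 9.9741e-05
20 log₁₀(9.9741e-05) = -80.02 dB
∠(j28000 + 13.8) = arctan(28000/13.8) = 89.97°
∠(j28000 + 76) = arctan(28000/76) = 89.84°
∠(j28000 + 0.827) = arctan(28000/0.827) = 90.00°
∠(j28000 + 6.1) = arctan(28000/6.1) = 89.99°
∠(j28000 + 2020) = arctan(28000/2020) = 85.87°
∠L(j28000) = 89.97° + 89.84° − (90.00° + 89.99° + 85.87°) = -86.04°

|L| = -80.0 dB, ∠L = -86.0 deg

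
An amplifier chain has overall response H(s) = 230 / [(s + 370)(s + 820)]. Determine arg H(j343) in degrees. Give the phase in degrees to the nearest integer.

-66°

∠(j343 + 370) = arctan(343/370) = 42.83°
∠(j343 + 820) = arctan(343/820) = 22.70°
∠H(j343) = − (42.83° + 22.70°) = -65.53°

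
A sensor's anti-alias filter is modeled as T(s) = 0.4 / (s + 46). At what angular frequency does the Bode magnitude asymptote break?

46 rad/s

The single real pole at s = −46 gives a corner at ω = 46 rad/s.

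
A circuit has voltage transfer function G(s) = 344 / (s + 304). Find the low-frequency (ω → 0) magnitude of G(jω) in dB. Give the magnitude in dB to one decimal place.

G(0) = 344 / 304 = 1.1316
20 log₁₀(1.1316) = 1.07 dB

1.1 dB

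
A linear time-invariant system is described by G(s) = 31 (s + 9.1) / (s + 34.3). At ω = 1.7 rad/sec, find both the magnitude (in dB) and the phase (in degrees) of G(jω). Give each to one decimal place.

|G| = 18.4 dB, ∠G = 7.7 deg

|j1.7 + 9.1| = √(1.7² + 9.1²) = 9.257
|j1.7 + 34.3| = √(1.7² + 34.3²) = 34.34
|G(j1.7)| = 31 × 9.257 / 34.34 = 8.3565
20 log₁₀(8.3565) = 18.44 dB
∠(j1.7 + 9.1) = arctan(1.7/9.1) = 10.58°
∠(j1.7 + 34.3) = arctan(1.7/34.3) = 2.84°
∠G(j1.7) = 10.58° − 2.84° = 7.74°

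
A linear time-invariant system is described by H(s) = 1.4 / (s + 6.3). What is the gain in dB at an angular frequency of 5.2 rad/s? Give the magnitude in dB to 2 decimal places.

|j5.2 + 6.3| = √(5.2² + 6.3²) = 8.169
|H(j5.2)| = 1.4 / 8.169 = 0.17138
20 log₁₀(0.17138) = -15.321 dB

-15.32 dB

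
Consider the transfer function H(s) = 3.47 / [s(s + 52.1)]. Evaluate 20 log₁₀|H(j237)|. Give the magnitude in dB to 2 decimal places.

-84.39 dB

|j237 + 52.1| = √(237² + 52.1²) = 242.7
|j237| = 237
|H(j237)| = 3.47 / (242.7 × 237) = 6.0337e-05
20 log₁₀(6.0337e-05) = -84.388 dB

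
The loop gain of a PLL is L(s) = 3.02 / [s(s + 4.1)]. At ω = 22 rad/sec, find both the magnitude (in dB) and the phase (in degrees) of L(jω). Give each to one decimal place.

|L| = -44.2 dB, ∠L = -169.4°

|j22 + 4.1| = √(22² + 4.1²) = 22.38
|j22| = 22
|L(j22)| = 3.02 / (22.38 × 22) = 0.0061341
20 log₁₀(0.0061341) = -44.25 dB
∠(j22 + 4.1) = arctan(22/4.1) = 79.44°
∠(j22) = 90.00°
∠L(j22) = − (79.44° + 90.00°) = -169.44°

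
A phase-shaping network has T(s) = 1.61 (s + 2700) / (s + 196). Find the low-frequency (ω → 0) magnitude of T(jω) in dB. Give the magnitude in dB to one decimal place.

26.9 dB

T(0) = 1.61 × 2700 / 196 = 22.179
20 log₁₀(22.179) = 26.92 dB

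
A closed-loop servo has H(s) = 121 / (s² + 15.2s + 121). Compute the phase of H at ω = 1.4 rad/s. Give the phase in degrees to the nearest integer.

∠[(j1.4)² + 15.2(j1.4) + 121] = ∠[119.04 + j21.28] = 10.14°
∠H(j1.4) = −10.14° = -10.14°

-10°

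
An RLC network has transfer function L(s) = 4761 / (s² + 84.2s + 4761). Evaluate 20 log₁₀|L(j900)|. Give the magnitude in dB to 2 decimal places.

-44.60 dB

|(j900)² + 84.2(j900) + 4761| = |-8.0524e+05 + j75780| = 8.088e+05
|L(j900)| = 4761 / 8.088e+05 = 0.0058865
20 log₁₀(0.0058865) = -44.603 dB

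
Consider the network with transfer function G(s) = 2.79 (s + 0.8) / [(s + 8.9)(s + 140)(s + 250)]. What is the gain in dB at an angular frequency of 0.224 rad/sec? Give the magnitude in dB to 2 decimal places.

|j0.224 + 0.8| = √(0.224² + 0.8²) = 0.8308
|j0.224 + 8.9| = √(0.224² + 8.9²) = 8.903
|j0.224 + 140| = √(0.224² + 140²) = 140
|j0.224 + 250| = √(0.224² + 250²) = 250
|G(j0.224)| = 2.79 × 0.8308 / (8.903 × 140 × 250) = 7.4385e-06
20 log₁₀(7.4385e-06) = -102.570 dB

-102.57 dB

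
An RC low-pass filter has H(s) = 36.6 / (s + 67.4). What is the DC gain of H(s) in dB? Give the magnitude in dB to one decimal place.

H(0) = 36.6 / 67.4 = 0.54303
20 log₁₀(0.54303) = -5.30 dB

-5.3 dB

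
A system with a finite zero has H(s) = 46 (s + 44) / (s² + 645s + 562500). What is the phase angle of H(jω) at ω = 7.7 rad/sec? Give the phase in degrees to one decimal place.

9.4°

∠(j7.7 + 44) = arctan(7.7/44) = 9.93°
∠[(j7.7)² + 645(j7.7) + 562500] = ∠[5.6244e+05 + j4966.5] = 0.51°
∠H(j7.7) = 9.93° − 0.51° = 9.42°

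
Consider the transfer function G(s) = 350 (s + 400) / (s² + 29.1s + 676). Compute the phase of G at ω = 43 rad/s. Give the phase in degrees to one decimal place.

∠(j43 + 400) = arctan(43/400) = 6.14°
∠[(j43)² + 29.1(j43) + 676] = ∠[-1173 + j1251.3] = 133.15°
∠G(j43) = 6.14° − 133.15° = -127.01°

-127.0°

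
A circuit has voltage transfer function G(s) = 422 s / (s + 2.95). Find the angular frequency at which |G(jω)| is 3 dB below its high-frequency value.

For a single-pole high-pass, the −3 dB point is at the pole: ω = 2.95 rad/sec.

2.95 rad/sec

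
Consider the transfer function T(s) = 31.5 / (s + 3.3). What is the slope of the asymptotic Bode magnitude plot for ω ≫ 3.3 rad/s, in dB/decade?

With 0 zeros and 1 pole, the high-frequency asymptotic slope is 20 × (0 − 1) = -20 dB/decade.

-20 dB/decade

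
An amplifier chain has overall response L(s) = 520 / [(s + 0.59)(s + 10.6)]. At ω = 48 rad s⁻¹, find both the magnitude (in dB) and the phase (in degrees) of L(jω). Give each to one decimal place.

|L| = -13.1 dB, ∠L = -166.8°

|j48 + 0.59| = √(48² + 0.59²) = 48
|j48 + 10.6| = √(48² + 10.6²) = 49.16
|L(j48)| = 520 / (48 × 49.16) = 0.22037
20 log₁₀(0.22037) = -13.14 dB
∠(j48 + 0.59) = arctan(48/0.59) = 89.30°
∠(j48 + 10.6) = arctan(48/10.6) = 77.55°
∠L(j48) = − (89.30° + 77.55°) = -166.84°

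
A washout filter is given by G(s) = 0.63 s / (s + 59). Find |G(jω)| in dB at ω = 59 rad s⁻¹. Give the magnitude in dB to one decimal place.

|j59| = 59
|j59 + 59| = √(59² + 59²) = 83.44
|G(j59)| = 0.63 × 59 / 83.44 = 0.44548
20 log₁₀(0.44548) = -7.02 dB

-7.0 dB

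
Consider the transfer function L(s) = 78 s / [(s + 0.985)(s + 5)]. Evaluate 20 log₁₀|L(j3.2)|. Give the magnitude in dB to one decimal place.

|j3.2| = 3.2
|j3.2 + 0.985| = √(3.2² + 0.985²) = 3.348
|j3.2 + 5| = √(3.2² + 5²) = 5.936
|L(j3.2)| = 78 × 3.2 / (3.348 × 5.936) = 12.558
20 log₁₀(12.558) = 21.98 dB

22.0 dB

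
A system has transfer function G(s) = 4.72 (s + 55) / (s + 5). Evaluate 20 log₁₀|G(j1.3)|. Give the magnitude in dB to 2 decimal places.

34.03 dB

|j1.3 + 55| = √(1.3² + 55²) = 55.02
|j1.3 + 5| = √(1.3² + 5²) = 5.166
|G(j1.3)| = 4.72 × 55.02 / 5.166 = 50.263
20 log₁₀(50.263) = 34.025 dB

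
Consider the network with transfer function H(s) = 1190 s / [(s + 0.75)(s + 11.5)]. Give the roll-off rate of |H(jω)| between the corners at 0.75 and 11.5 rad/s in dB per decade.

In this band the factors already past their corner are: 1 differentiator zero, pole at 0.75; net slope = 0 dB/decade.

0 dB/decade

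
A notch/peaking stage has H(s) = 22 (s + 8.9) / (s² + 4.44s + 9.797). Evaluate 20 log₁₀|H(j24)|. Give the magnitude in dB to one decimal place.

|j24 + 8.9| = √(24² + 8.9²) = 25.6
|(j24)² + 4.44(j24) + 9.797| = |-566.2 + j106.56| = 576.1
|H(j24)| = 22 × 25.6 / 576.1 = 0.97742
20 log₁₀(0.97742) = -0.20 dB

-0.2 dB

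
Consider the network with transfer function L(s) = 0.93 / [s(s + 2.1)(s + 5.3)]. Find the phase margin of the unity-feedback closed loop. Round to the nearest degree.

Gain crossover: |L(jω)| = 1 at ω ≈ 0.0835 rad s⁻¹.
∠L(j0.0835) = −90° − arctan(0.0835/2.1) − arctan(0.0835/5.3) ≈ -93.18°
PM = 180° + (-93.18°) = 86.82°

87°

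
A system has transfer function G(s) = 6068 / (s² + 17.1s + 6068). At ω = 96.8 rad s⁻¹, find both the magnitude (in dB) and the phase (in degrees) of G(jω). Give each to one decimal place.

|(j96.8)² + 17.1(j96.8) + 6068| = |-3302.2 + j1655.3| = 3694
|G(j96.8)| = 6068 / 3694 = 1.6427
20 log₁₀(1.6427) = 4.31 dB
∠[(j96.8)² + 17.1(j96.8) + 6068] = ∠[-3302.2 + j1655.3] = 153.38°
∠G(j96.8) = −153.38° = -153.38°

|G| = 4.3 dB, ∠G = -153.4°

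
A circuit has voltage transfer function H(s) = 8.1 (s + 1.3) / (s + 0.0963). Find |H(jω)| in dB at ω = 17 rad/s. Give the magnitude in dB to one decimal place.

18.2 dB

|j17 + 1.3| = √(17² + 1.3²) = 17.05
|j17 + 0.0963| = √(17² + 0.0963²) = 17
|H(j17)| = 8.1 × 17.05 / 17 = 8.1235
20 log₁₀(8.1235) = 18.19 dB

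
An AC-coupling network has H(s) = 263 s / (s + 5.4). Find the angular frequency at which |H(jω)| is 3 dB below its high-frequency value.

For a single-pole high-pass, the −3 dB point is at the pole: ω = 5.4 rad s⁻¹.

5.4 rad s⁻¹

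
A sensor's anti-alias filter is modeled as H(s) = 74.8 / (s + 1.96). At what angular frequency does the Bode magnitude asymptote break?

The single real pole at s = −1.96 gives a corner at ω = 1.96 rad/s.

1.96 rad/s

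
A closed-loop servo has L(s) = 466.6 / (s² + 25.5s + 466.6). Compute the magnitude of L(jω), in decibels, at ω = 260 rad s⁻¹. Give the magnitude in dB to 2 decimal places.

-43.20 dB

|(j260)² + 25.5(j260) + 466.6| = |-67133 + j6630| = 6.746e+04
|L(j260)| = 466.6 / 6.746e+04 = 0.0069167
20 log₁₀(0.0069167) = -43.202 dB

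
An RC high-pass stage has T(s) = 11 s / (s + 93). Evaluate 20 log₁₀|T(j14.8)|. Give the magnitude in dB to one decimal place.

|j14.8| = 14.8
|j14.8 + 93| = √(14.8² + 93²) = 94.17
|T(j14.8)| = 11 × 14.8 / 94.17 = 1.7288
20 log₁₀(1.7288) = 4.75 dB

4.8 dB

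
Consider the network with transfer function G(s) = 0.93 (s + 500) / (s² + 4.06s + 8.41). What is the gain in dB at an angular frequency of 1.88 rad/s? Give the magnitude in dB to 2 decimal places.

34.21 dB

|j1.88 + 500| = √(1.88² + 500²) = 500
|(j1.88)² + 4.06(j1.88) + 8.41| = |4.8756 + j7.6328| = 9.057
|G(j1.88)| = 0.93 × 500 / 9.057 = 51.341
20 log₁₀(51.341) = 34.209 dB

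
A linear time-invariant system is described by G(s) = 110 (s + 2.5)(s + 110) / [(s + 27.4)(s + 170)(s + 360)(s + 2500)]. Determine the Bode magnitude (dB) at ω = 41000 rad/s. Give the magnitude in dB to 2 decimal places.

-143.70 dB

|j41000 + 2.5| = √(41000² + 2.5²) = 4.1e+04
|j41000 + 110| = √(41000² + 110²) = 4.1e+04
|j41000 + 27.4| = √(41000² + 27.4²) = 4.1e+04
|j41000 + 170| = √(41000² + 170²) = 4.1e+04
|j41000 + 360| = √(41000² + 360²) = 4.1e+04
|j41000 + 2500| = √(41000² + 2500²) = 4.108e+04
|G(j41000)| = 110 × 4.1e+04 × 4.1e+04 / (4.1e+04 × 4.1e+04 × 4.1e+04 × 4.108e+04) = 6.5313e-08
20 log₁₀(6.5313e-08) = -143.700 dB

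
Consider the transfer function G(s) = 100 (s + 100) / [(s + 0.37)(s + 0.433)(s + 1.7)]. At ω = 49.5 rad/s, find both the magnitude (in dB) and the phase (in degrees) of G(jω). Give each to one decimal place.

|G| = -20.7 dB, ∠G = -240.8°

|j49.5 + 100| = √(49.5² + 100²) = 111.6
|j49.5 + 0.37| = √(49.5² + 0.37²) = 49.5
|j49.5 + 0.433| = √(49.5² + 0.433²) = 49.5
|j49.5 + 1.7| = √(49.5² + 1.7²) = 49.53
|G(j49.5)| = 100 × 111.6 / (49.5 × 49.5 × 49.53) = 0.091937
20 log₁₀(0.091937) = -20.73 dB
∠(j49.5 + 100) = arctan(49.5/100) = 26.34°
∠(j49.5 + 0.37) = arctan(49.5/0.37) = 89.57°
∠(j49.5 + 0.433) = arctan(49.5/0.433) = 89.50°
∠(j49.5 + 1.7) = arctan(49.5/1.7) = 88.03°
∠G(j49.5) = 26.34° − (89.57° + 89.50° + 88.03°) = -240.77°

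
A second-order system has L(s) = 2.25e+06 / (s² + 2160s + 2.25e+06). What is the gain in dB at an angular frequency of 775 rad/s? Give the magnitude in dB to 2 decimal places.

-0.38 dB

|(j775)² + 2160(j775) + 2.25e+06| = |1.6494e+06 + j1.674e+06| = 2.35e+06
|L(j775)| = 2.25e+06 / 2.35e+06 = 0.95743
20 log₁₀(0.95743) = -0.378 dB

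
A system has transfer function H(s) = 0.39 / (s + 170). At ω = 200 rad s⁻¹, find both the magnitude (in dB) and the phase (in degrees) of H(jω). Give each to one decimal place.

|H| = -56.6 dB, ∠H = -49.6°

|j200 + 170| = √(200² + 170²) = 262.5
|H(j200)| = 0.39 / 262.5 = 0.0014858
20 log₁₀(0.0014858) = -56.56 dB
∠(j200 + 170) = arctan(200/170) = 49.64°
∠H(j200) = −49.64° = -49.64°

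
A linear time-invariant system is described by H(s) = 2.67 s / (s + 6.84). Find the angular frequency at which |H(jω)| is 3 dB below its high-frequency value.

6.84 rad/s

For a single-pole high-pass, the −3 dB point is at the pole: ω = 6.84 rad/s.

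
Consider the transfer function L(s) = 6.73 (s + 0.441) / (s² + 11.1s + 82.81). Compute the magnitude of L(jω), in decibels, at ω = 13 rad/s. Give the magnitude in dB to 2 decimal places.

-5.67 dB

|j13 + 0.441| = √(13² + 0.441²) = 13.01
|(j13)² + 11.1(j13) + 82.81| = |-86.19 + j144.3| = 168.1
|L(j13)| = 6.73 × 13.01 / 168.1 = 0.52082
20 log₁₀(0.52082) = -5.666 dB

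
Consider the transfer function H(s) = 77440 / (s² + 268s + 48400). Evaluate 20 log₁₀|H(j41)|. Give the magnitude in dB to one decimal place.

|(j41)² + 268(j41) + 48400| = |46719 + j10988| = 4.799e+04
|H(j41)| = 77440 / 4.799e+04 = 1.6135
20 log₁₀(1.6135) = 4.16 dB

4.2 dB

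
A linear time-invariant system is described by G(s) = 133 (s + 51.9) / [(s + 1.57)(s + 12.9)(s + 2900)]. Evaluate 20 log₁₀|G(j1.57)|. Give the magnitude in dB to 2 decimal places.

-21.67 dB

|j1.57 + 51.9| = √(1.57² + 51.9²) = 51.92
|j1.57 + 1.57| = √(1.57² + 1.57²) = 2.22
|j1.57 + 12.9| = √(1.57² + 12.9²) = 13
|j1.57 + 2900| = √(1.57² + 2900²) = 2900
|G(j1.57)| = 133 × 51.92 / (2.22 × 13 × 2900) = 0.082532
20 log₁₀(0.082532) = -21.668 dB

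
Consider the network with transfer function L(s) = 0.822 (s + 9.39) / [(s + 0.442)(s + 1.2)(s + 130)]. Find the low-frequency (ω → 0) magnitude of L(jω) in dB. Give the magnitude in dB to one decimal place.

L(0) = 0.822 × 9.39 / (0.442 × 1.2 × 130) = 0.11194
20 log₁₀(0.11194) = -19.02 dB

-19.0 dB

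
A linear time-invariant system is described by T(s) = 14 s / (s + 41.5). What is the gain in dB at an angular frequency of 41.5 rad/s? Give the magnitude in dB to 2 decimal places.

19.91 dB

|j41.5| = 41.5
|j41.5 + 41.5| = √(41.5² + 41.5²) = 58.69
|T(j41.5)| = 14 × 41.5 / 58.69 = 9.8995
20 log₁₀(9.8995) = 19.912 dB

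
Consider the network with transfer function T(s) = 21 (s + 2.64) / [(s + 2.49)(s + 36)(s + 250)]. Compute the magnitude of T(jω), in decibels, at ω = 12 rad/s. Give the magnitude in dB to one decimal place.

|j12 + 2.64| = √(12² + 2.64²) = 12.29
|j12 + 2.49| = √(12² + 2.49²) = 12.26
|j12 + 36| = √(12² + 36²) = 37.95
|j12 + 250| = √(12² + 250²) = 250.3
|T(j12)| = 21 × 12.29 / (12.26 × 37.95 × 250.3) = 0.0022167
20 log₁₀(0.0022167) = -53.09 dB

-53.1 dB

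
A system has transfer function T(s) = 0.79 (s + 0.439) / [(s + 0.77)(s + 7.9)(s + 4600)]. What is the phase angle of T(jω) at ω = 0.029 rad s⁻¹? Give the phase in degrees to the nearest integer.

∠(j0.029 + 0.439) = arctan(0.029/0.439) = 3.78°
∠(j0.029 + 0.77) = arctan(0.029/0.77) = 2.16°
∠(j0.029 + 7.9) = arctan(0.029/7.9) = 0.21°
∠(j0.029 + 4600) = arctan(0.029/4600) = 0.00°
∠T(j0.029) = 3.78° − (2.16° + 0.21° + 0.00°) = 1.41°

1 deg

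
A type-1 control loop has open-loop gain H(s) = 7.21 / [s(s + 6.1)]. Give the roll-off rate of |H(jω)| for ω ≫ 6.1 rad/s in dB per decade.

-40 dB/decade

With 0 zeros and 2 poles, the high-frequency asymptotic slope is 20 × (0 − 2) = -40 dB/decade.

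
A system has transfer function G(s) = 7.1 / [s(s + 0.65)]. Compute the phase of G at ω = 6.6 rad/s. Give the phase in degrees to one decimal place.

∠(j6.6 + 0.65) = arctan(6.6/0.65) = 84.38°
∠(j6.6) = 90.00°
∠G(j6.6) = − (84.38° + 90.00°) = -174.38°

-174.4°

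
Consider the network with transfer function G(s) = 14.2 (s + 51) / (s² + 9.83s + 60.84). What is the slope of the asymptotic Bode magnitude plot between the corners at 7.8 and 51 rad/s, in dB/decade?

-40 dB/decade

In this band the factors already past their corner are: complex pole pair at ωₙ ≈ 7.8; net slope = -40 dB/decade.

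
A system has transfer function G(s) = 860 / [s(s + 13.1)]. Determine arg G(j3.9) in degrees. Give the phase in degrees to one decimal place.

∠(j3.9 + 13.1) = arctan(3.9/13.1) = 16.58°
∠(j3.9) = 90.00°
∠G(j3.9) = − (16.58° + 90.00°) = -106.58°

-106.6°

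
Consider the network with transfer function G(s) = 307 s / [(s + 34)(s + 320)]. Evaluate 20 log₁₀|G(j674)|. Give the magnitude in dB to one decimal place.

-7.7 dB

|j674| = 674
|j674 + 34| = √(674² + 34²) = 674.9
|j674 + 320| = √(674² + 320²) = 746.1
|G(j674)| = 307 × 674 / (674.9 × 746.1) = 0.41095
20 log₁₀(0.41095) = -7.72 dB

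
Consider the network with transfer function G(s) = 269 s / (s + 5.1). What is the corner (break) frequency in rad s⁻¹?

The single real pole at s = −5.1 gives a corner at ω = 5.1 rad s⁻¹.

5.1 rad s⁻¹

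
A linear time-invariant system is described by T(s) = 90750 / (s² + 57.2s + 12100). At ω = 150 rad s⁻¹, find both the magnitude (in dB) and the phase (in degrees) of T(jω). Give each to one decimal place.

|(j150)² + 57.2(j150) + 12100| = |-10400 + j8580| = 1.348e+04
|T(j150)| = 90750 / 1.348e+04 = 6.731
20 log₁₀(6.731) = 16.56 dB
∠[(j150)² + 57.2(j150) + 12100] = ∠[-10400 + j8580] = 140.48°
∠T(j150) = −140.48° = -140.48°

|T| = 16.6 dB, ∠T = -140.5 deg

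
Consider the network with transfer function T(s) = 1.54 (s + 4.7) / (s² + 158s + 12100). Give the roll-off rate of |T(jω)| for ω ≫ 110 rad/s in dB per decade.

-20 dB/decade

With 1 zero and 2 poles, the high-frequency asymptotic slope is 20 × (1 − 2) = -20 dB/decade.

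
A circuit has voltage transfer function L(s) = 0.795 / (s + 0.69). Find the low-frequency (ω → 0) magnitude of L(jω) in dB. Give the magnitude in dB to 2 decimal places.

L(0) = 0.795 / 0.69 = 1.1522
20 log₁₀(1.1522) = 1.230 dB

1.23 dB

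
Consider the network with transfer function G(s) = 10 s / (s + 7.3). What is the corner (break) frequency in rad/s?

7.3 rad/s

The single real pole at s = −7.3 gives a corner at ω = 7.3 rad/s.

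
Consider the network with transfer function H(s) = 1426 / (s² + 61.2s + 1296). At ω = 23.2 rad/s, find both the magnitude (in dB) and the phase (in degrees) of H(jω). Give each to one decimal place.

|H| = -1.1 dB, ∠H = -61.9°

|(j23.2)² + 61.2(j23.2) + 1296| = |757.76 + j1419.8| = 1609
|H(j23.2)| = 1426 / 1609 = 0.88605
20 log₁₀(0.88605) = -1.05 dB
∠[(j23.2)² + 61.2(j23.2) + 1296] = ∠[757.76 + j1419.8] = 61.91°
∠H(j23.2) = −61.91° = -61.91°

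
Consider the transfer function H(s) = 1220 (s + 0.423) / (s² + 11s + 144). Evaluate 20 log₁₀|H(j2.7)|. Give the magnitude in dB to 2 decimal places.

|j2.7 + 0.423| = √(2.7² + 0.423²) = 2.733
|(j2.7)² + 11(j2.7) + 144| = |136.71 + j29.7| = 139.9
|H(j2.7)| = 1220 × 2.733 / 139.9 = 23.833
20 log₁₀(23.833) = 27.543 dB

27.54 dB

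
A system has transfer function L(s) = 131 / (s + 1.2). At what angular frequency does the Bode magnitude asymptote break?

1.2 rad s⁻¹

The single real pole at s = −1.2 gives a corner at ω = 1.2 rad s⁻¹.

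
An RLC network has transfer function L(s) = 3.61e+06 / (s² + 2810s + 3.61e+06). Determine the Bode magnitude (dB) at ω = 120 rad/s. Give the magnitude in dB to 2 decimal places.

|(j120)² + 2810(j120) + 3.61e+06| = |3.5956e+06 + j3.372e+05| = 3.611e+06
|L(j120)| = 3.61e+06 / 3.611e+06 = 0.99962
20 log₁₀(0.99962) = -0.003 dB

-0.00 dB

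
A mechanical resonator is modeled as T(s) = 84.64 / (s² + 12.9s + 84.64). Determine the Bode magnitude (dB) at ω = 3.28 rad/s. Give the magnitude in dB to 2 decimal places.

-0.05 dB

|(j3.28)² + 12.9(j3.28) + 84.64| = |73.882 + j42.312| = 85.14
|T(j3.28)| = 84.64 / 85.14 = 0.99413
20 log₁₀(0.99413) = -0.051 dB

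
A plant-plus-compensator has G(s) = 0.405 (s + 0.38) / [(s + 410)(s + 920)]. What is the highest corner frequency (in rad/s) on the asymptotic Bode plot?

Break frequencies occur at each pole and zero magnitude: 0.38 rad/s, 410 rad/s, 920 rad/s.
The highest is 920 rad/s.

920 rad/s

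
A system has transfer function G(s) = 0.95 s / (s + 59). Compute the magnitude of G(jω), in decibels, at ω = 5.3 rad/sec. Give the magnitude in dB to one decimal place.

|j5.3| = 5.3
|j5.3 + 59| = √(5.3² + 59²) = 59.24
|G(j5.3)| = 0.95 × 5.3 / 59.24 = 0.084997
20 log₁₀(0.084997) = -21.41 dB

-21.4 dB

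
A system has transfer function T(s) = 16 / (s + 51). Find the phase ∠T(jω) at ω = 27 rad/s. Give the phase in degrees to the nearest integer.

-28°

∠(j27 + 51) = arctan(27/51) = 27.90°
∠T(j27) = −27.90° = -27.90°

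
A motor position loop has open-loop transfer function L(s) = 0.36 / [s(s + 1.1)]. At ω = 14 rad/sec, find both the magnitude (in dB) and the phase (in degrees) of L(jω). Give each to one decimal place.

|j14 + 1.1| = √(14² + 1.1²) = 14.04
|j14| = 14
|L(j14)| = 0.36 / (14.04 × 14) = 0.0018311
20 log₁₀(0.0018311) = -54.75 dB
∠(j14 + 1.1) = arctan(14/1.1) = 85.51°
∠(j14) = 90.00°
∠L(j14) = − (85.51° + 90.00°) = -175.51°

|L| = -54.7 dB, ∠L = -175.5 deg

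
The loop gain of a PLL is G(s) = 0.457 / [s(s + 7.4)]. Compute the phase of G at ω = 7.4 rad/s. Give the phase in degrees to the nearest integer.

-135 deg

∠(j7.4 + 7.4) = arctan(7.4/7.4) = 45.00°
∠(j7.4) = 90.00°
∠G(j7.4) = − (45.00° + 90.00°) = -135.00°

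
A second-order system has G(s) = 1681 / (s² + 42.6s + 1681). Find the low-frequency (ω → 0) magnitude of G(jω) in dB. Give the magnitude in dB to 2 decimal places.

0.00 dB

G(0) = 1681 / 1681 = 1
20 log₁₀(1) = 0.000 dB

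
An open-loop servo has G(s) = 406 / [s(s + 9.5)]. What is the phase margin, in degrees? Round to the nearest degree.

26°

Gain crossover: |G(jω)| = 1 at ω ≈ 19.1 rad s⁻¹.
∠G(j19.1) = −90° − arctan(19.1/9.5) ≈ -153.51°
PM = 180° + (-153.51°) = 26.49°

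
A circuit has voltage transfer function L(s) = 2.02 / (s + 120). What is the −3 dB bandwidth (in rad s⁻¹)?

For a single-pole low-pass, the −3 dB point is at the pole: ω = 120 rad s⁻¹.

120 rad s⁻¹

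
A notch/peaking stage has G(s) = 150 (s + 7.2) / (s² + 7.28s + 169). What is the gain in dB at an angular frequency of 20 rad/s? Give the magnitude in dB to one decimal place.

|j20 + 7.2| = √(20² + 7.2²) = 21.26
|(j20)² + 7.28(j20) + 169| = |-231 + j145.6| = 273.1
|G(j20)| = 150 × 21.26 / 273.1 = 11.677
20 log₁₀(11.677) = 21.35 dB

21.3 dB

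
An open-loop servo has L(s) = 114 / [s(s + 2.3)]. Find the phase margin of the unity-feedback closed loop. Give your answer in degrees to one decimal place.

12.3°

Gain crossover: |L(jω)| = 1 at ω ≈ 10.6 rad/sec.
∠L(j10.6) = −90° − arctan(10.6/2.3) ≈ -167.71°
PM = 180° + (-167.71°) = 12.29°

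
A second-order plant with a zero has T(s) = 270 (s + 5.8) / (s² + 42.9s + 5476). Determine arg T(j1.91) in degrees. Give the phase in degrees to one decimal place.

17.4 deg

∠(j1.91 + 5.8) = arctan(1.91/5.8) = 18.23°
∠[(j1.91)² + 42.9(j1.91) + 5476] = ∠[5472.4 + j81.939] = 0.86°
∠T(j1.91) = 18.23° − 0.86° = 17.37°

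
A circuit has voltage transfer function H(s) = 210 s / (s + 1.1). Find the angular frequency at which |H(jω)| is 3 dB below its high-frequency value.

1.1 rad s⁻¹

For a single-pole high-pass, the −3 dB point is at the pole: ω = 1.1 rad s⁻¹.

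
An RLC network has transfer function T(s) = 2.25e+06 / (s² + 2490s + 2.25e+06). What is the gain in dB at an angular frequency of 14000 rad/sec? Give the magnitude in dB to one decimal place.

|(j14000)² + 2490(j14000) + 2.25e+06| = |-1.9375e+08 + j3.486e+07| = 1.969e+08
|T(j14000)| = 2.25e+06 / 1.969e+08 = 0.011429
20 log₁₀(0.011429) = -38.84 dB

-38.8 dB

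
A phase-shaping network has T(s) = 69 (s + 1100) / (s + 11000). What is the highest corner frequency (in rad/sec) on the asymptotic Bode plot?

Break frequencies occur at each pole and zero magnitude: 1100 rad/sec, 11000 rad/sec.
The highest is 11000 rad/sec.

11000 rad/sec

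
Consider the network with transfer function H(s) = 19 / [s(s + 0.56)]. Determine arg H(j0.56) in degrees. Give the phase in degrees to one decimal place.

-135.0°

∠(j0.56 + 0.56) = arctan(0.56/0.56) = 45.00°
∠(j0.56) = 90.00°
∠H(j0.56) = − (45.00° + 90.00°) = -135.00°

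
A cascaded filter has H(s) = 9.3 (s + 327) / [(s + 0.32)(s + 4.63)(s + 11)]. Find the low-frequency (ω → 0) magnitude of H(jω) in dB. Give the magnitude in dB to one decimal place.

45.4 dB

H(0) = 9.3 × 327 / (0.32 × 4.63 × 11) = 186.6
20 log₁₀(186.6) = 45.42 dB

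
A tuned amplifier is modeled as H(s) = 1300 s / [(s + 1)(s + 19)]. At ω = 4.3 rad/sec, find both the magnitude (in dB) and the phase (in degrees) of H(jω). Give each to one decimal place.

|j4.3| = 4.3
|j4.3 + 1| = √(4.3² + 1²) = 4.415
|j4.3 + 19| = √(4.3² + 19²) = 19.48
|H(j4.3)| = 1300 × 4.3 / (4.415 × 19.48) = 64.999
20 log₁₀(64.999) = 36.26 dB
∠(j4.3) = 90.00°
∠(j4.3 + 1) = arctan(4.3/1) = 76.91°
∠(j4.3 + 19) = arctan(4.3/19) = 12.75°
∠H(j4.3) = 90.00° − (76.91° + 12.75°) = 0.34°

|H| = 36.3 dB, ∠H = 0.3°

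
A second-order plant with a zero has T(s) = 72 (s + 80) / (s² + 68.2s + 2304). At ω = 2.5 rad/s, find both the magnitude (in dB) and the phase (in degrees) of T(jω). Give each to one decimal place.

|j2.5 + 80| = √(2.5² + 80²) = 80.04
|(j2.5)² + 68.2(j2.5) + 2304| = |2297.8 + j170.5| = 2304
|T(j2.5)| = 72 × 80.04 / 2304 = 2.5011
20 log₁₀(2.5011) = 7.96 dB
∠(j2.5 + 80) = arctan(2.5/80) = 1.79°
∠[(j2.5)² + 68.2(j2.5) + 2304] = ∠[2297.8 + j170.5] = 4.24°
∠T(j2.5) = 1.79° − 4.24° = -2.45°

|T| = 8.0 dB, ∠T = -2.5°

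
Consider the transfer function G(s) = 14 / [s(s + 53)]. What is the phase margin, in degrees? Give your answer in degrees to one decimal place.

Gain crossover: |G(jω)| = 1 at ω ≈ 0.264 rad/sec.
∠G(j0.264) = −90° − arctan(0.264/53) ≈ -90.29°
PM = 180° + (-90.29°) = 89.71°

89.7°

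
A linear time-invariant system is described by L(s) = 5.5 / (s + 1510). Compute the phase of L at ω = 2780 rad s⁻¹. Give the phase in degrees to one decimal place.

∠(j2780 + 1510) = arctan(2780/1510) = 61.49°
∠L(j2780) = −61.49° = -61.49°

-61.5 deg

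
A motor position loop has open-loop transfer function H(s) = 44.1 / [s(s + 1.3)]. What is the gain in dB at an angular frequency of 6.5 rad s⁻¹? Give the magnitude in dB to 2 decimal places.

0.20 dB

|j6.5 + 1.3| = √(6.5² + 1.3²) = 6.629
|j6.5| = 6.5
|H(j6.5)| = 44.1 / (6.629 × 6.5) = 1.0235
20 log₁₀(1.0235) = 0.202 dB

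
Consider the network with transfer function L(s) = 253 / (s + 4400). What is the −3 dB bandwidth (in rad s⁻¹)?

4400 rad s⁻¹

For a single-pole low-pass, the −3 dB point is at the pole: ω = 4400 rad s⁻¹.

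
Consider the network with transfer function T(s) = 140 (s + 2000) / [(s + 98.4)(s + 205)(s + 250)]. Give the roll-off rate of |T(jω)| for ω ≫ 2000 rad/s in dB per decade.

-40 dB/decade

With 1 zero and 3 poles, the high-frequency asymptotic slope is 20 × (1 − 3) = -40 dB/decade.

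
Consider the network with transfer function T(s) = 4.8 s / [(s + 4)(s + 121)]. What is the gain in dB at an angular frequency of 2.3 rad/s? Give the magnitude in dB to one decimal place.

|j2.3| = 2.3
|j2.3 + 4| = √(2.3² + 4²) = 4.614
|j2.3 + 121| = √(2.3² + 121²) = 121
|T(j2.3)| = 4.8 × 2.3 / (4.614 × 121) = 0.01977
20 log₁₀(0.01977) = -34.08 dB

-34.1 dB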